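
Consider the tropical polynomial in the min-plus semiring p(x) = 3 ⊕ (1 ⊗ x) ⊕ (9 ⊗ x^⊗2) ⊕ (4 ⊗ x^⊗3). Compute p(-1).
p(-1) = 0

A tropical monomial a ⊗ x^⊗i evaluates to a + i · x. Evaluating each term at x = -1:
  Term 0 contributes 3 + 0 · -1 = 3
  Term 1 contributes 1 + 1 · -1 = 0
  Term 2 contributes 9 + 2 · -1 = 7
  Term 3 contributes 4 + 3 · -1 = 1
p(-1) = ⊕ of these = min[3, 0, 7, 1] = 0.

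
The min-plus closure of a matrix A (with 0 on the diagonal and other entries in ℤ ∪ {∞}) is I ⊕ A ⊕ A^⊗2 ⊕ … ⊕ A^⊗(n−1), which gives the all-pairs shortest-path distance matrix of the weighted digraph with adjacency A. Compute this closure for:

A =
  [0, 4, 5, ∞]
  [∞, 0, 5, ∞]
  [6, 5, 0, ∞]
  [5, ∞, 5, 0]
Closure =
  [0, 4, 5, ∞]
  [11, 0, 5, ∞]
  [6, 5, 0, ∞]
  [5, 9, 5, 0]

This is the Floyd-Warshall all-pairs shortest-path computation. For each intermediate vertex k = 0, 1, …, 3, update dist[i][j] ← min(dist[i][j], dist[i][k] + dist[k][j]). The final matrix gives, for each (i, j), the minimum total weight of any directed path from i to j (possibly empty when i = j).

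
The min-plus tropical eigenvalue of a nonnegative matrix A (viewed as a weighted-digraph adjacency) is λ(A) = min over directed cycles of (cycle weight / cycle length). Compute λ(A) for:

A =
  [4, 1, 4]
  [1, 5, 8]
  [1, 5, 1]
λ(A) = 1

Enumerate directed cycles and compute their means (weight / length). Sample:
  cycle 0 → 0: weight = 4, length = 1, mean = 4/1 ≈ 4.000
  cycle 1 → 1: weight = 5, length = 1, mean = 5/1 ≈ 5.000
  cycle 2 → 2: weight = 1, length = 1, mean = 1/1 ≈ 1.000
  cycle 0 → 1 → 0: weight = 2, length = 2, mean = 2/2 ≈ 1.000
  cycle 0 → 2 → 0: weight = 5, length = 2, mean = 5/2 ≈ 2.500
  cycle 1 → 0 → 1: weight = 2, length = 2, mean = 2/2 ≈ 1.000
Minimum mean = 1.000, attained e.g. along the cycle 2 → 2 with weight 1 and length 1. So λ(A) = 1/1 = 1.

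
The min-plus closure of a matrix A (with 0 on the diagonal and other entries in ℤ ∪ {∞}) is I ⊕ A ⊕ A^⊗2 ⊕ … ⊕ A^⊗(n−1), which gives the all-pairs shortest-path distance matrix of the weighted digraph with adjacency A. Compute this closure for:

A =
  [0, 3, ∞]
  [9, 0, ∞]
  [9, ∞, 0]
Closure =
  [0, 3, ∞]
  [9, 0, ∞]
  [9, 12, 0]

This is the Floyd-Warshall all-pairs shortest-path computation. For each intermediate vertex k = 0, 1, …, 2, update dist[i][j] ← min(dist[i][j], dist[i][k] + dist[k][j]). The final matrix gives, for each (i, j), the minimum total weight of any directed path from i to j (possibly empty when i = j).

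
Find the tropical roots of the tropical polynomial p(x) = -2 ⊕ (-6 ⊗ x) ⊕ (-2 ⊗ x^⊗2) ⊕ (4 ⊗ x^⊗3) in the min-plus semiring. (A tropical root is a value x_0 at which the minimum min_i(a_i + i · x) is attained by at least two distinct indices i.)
Roots: {-6, -4, 4}

Each tropical root is a break point of the lower envelope of the lines y = a_i + i · x (there are 4 lines, with slopes 0, 1, ..., 3). Only the lines that attain the minimum somewhere contribute to roots; other lines are dominated. Here the surviving (envelope) indices are i = 3, i = 2, i = 1, i = 0.
Intersections between consecutive envelope lines give the roots: for adjacent envelope indices i < j the intersection is x = (a_i − a_j) / (j − i). Reading off the sorted break points: {-6, -4, 4}.
Verification: at each break x_0, at least two indices attain the minimum of min_i(a_i + i · x_0).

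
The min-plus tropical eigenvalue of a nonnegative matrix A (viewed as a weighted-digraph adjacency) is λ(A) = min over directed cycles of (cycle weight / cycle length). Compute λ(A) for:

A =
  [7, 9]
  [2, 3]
λ(A) = 3

Enumerate directed cycles and compute their means (weight / length). Sample:
  cycle 0 → 0: weight = 7, length = 1, mean = 7/1 ≈ 7.000
  cycle 1 → 1: weight = 3, length = 1, mean = 3/1 ≈ 3.000
  cycle 0 → 1 → 0: weight = 11, length = 2, mean = 11/2 ≈ 5.500
  cycle 1 → 0 → 1: weight = 11, length = 2, mean = 11/2 ≈ 5.500
Minimum mean = 3.000, attained e.g. along the cycle 1 → 1 with weight 3 and length 1. So λ(A) = 3/1 = 3.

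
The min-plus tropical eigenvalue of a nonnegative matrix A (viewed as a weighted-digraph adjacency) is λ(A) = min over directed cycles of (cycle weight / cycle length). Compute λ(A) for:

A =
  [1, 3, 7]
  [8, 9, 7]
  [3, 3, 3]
λ(A) = 1

Enumerate directed cycles and compute their means (weight / length). Sample:
  cycle 0 → 0: weight = 1, length = 1, mean = 1/1 ≈ 1.000
  cycle 1 → 1: weight = 9, length = 1, mean = 9/1 ≈ 9.000
  cycle 2 → 2: weight = 3, length = 1, mean = 3/1 ≈ 3.000
  cycle 0 → 1 → 0: weight = 11, length = 2, mean = 11/2 ≈ 5.500
  cycle 0 → 2 → 0: weight = 10, length = 2, mean = 10/2 ≈ 5.000
  cycle 1 → 0 → 1: weight = 11, length = 2, mean = 11/2 ≈ 5.500
Minimum mean = 1.000, attained e.g. along the cycle 0 → 0 with weight 1 and length 1. So λ(A) = 1/1 = 1.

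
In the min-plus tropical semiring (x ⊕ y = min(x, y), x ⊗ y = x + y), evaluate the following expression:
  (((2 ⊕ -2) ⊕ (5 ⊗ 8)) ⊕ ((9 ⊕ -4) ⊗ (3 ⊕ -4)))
(((2 ⊕ -2) ⊕ (5 ⊗ 8)) ⊕ ((9 ⊕ -4) ⊗ (3 ⊕ -4))) = -8

Expand innermost to outermost. Recall ⊕ takes the minimum of its arguments and ⊗ takes their sum. Working out the expression (((2 ⊕ -2) ⊕ (5 ⊗ 8)) ⊕ ((9 ⊕ -4) ⊗ (3 ⊕ -4))) gives -8.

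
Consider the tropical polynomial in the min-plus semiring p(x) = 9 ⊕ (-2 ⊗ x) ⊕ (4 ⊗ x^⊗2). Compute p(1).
p(1) = -1

A tropical monomial a ⊗ x^⊗i evaluates to a + i · x. Evaluating each term at x = 1:
  Term 0 contributes 9 + 0 · 1 = 9
  Term 1 contributes -2 + 1 · 1 = -1
  Term 2 contributes 4 + 2 · 1 = 6
p(1) = ⊕ of these = min[9, -1, 6] = -1.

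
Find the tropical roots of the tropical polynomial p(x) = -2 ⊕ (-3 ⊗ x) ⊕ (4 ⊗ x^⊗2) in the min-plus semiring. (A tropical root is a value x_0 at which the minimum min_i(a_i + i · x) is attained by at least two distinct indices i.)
Roots: {-7, 1}

Each tropical root is a break point of the lower envelope of the lines y = a_i + i · x (there are 3 lines, with slopes 0, 1, ..., 2). Only the lines that attain the minimum somewhere contribute to roots; other lines are dominated. Here the surviving (envelope) indices are i = 2, i = 1, i = 0.
Intersections between consecutive envelope lines give the roots: for adjacent envelope indices i < j the intersection is x = (a_i − a_j) / (j − i). Reading off the sorted break points: {-7, 1}.
Verification: at each break x_0, at least two indices attain the minimum of min_i(a_i + i · x_0).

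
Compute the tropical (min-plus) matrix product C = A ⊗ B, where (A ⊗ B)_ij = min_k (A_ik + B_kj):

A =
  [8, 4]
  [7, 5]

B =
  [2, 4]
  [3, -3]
A ⊗ B =
  [7, 1]
  [8, 2]

Apply the min-plus product entry-by-entry:
  C[0][0] = min over k of (A[0][0] + B[0][0] = 8 + 2 = 10, A[0][1] + B[1][0] = 4 + 3 = 7) = 7 (attained at k = 1)
  C[0][1] = min over k of (A[0][0] + B[0][1] = 8 + 4 = 12, A[0][1] + B[1][1] = 4 + -3 = 1) = 1 (attained at k = 1)
  C[1][0] = min over k of (A[1][0] + B[0][0] = 7 + 2 = 9, A[1][1] + B[1][0] = 5 + 3 = 8) = 8 (attained at k = 1)
  C[1][1] = min over k of (A[1][0] + B[0][1] = 7 + 4 = 11, A[1][1] + B[1][1] = 5 + -3 = 2) = 2 (attained at k = 1)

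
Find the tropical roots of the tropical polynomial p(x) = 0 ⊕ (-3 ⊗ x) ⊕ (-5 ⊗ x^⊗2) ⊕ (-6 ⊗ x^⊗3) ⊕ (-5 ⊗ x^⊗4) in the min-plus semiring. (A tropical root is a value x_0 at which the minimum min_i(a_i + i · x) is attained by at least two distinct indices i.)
Roots: {-1, 1, 2, 3}

Each tropical root is a break point of the lower envelope of the lines y = a_i + i · x (there are 5 lines, with slopes 0, 1, ..., 4). Only the lines that attain the minimum somewhere contribute to roots; other lines are dominated. Here the surviving (envelope) indices are i = 4, i = 3, i = 2, i = 1, i = 0.
Intersections between consecutive envelope lines give the roots: for adjacent envelope indices i < j the intersection is x = (a_i − a_j) / (j − i). Reading off the sorted break points: {-1, 1, 2, 3}.
Verification: at each break x_0, at least two indices attain the minimum of min_i(a_i + i · x_0).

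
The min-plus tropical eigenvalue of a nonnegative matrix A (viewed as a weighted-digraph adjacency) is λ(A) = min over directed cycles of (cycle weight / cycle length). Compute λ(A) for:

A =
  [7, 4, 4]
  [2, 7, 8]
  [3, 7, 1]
λ(A) = 1

Enumerate directed cycles and compute their means (weight / length). Sample:
  cycle 0 → 0: weight = 7, length = 1, mean = 7/1 ≈ 7.000
  cycle 1 → 1: weight = 7, length = 1, mean = 7/1 ≈ 7.000
  cycle 2 → 2: weight = 1, length = 1, mean = 1/1 ≈ 1.000
  cycle 0 → 1 → 0: weight = 6, length = 2, mean = 6/2 ≈ 3.000
  cycle 0 → 2 → 0: weight = 7, length = 2, mean = 7/2 ≈ 3.500
  cycle 1 → 0 → 1: weight = 6, length = 2, mean = 6/2 ≈ 3.000
Minimum mean = 1.000, attained e.g. along the cycle 2 → 2 with weight 1 and length 1. So λ(A) = 1/1 = 1.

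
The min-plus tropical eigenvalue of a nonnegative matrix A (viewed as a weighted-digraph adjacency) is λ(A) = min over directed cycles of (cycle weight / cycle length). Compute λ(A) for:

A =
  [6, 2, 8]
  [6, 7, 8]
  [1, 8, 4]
λ(A) = 11/3

Enumerate directed cycles and compute their means (weight / length). Sample:
  cycle 0 → 0: weight = 6, length = 1, mean = 6/1 ≈ 6.000
  cycle 1 → 1: weight = 7, length = 1, mean = 7/1 ≈ 7.000
  cycle 2 → 2: weight = 4, length = 1, mean = 4/1 ≈ 4.000
  cycle 0 → 1 → 0: weight = 8, length = 2, mean = 8/2 ≈ 4.000
  cycle 0 → 2 → 0: weight = 9, length = 2, mean = 9/2 ≈ 4.500
  cycle 1 → 0 → 1: weight = 8, length = 2, mean = 8/2 ≈ 4.000
Minimum mean = 3.667, attained e.g. along the cycle 0 → 1 → 2 → 0 with weight 11 and length 3. So λ(A) = 11/3 = 11/3.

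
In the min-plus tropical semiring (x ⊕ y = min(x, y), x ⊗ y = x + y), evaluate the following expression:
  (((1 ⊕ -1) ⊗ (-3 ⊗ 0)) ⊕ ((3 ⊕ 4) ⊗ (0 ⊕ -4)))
(((1 ⊕ -1) ⊗ (-3 ⊗ 0)) ⊕ ((3 ⊕ 4) ⊗ (0 ⊕ -4))) = -4

Expand innermost to outermost. Recall ⊕ takes the minimum of its arguments and ⊗ takes their sum. Working out the expression (((1 ⊕ -1) ⊗ (-3 ⊗ 0)) ⊕ ((3 ⊕ 4) ⊗ (0 ⊕ -4))) gives -4.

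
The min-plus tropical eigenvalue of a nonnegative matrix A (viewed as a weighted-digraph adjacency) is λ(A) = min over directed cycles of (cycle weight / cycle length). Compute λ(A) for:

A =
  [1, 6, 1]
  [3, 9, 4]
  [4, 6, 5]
λ(A) = 1

Enumerate directed cycles and compute their means (weight / length). Sample:
  cycle 0 → 0: weight = 1, length = 1, mean = 1/1 ≈ 1.000
  cycle 1 → 1: weight = 9, length = 1, mean = 9/1 ≈ 9.000
  cycle 2 → 2: weight = 5, length = 1, mean = 5/1 ≈ 5.000
  cycle 0 → 1 → 0: weight = 9, length = 2, mean = 9/2 ≈ 4.500
  cycle 0 → 2 → 0: weight = 5, length = 2, mean = 5/2 ≈ 2.500
  cycle 1 → 0 → 1: weight = 9, length = 2, mean = 9/2 ≈ 4.500
Minimum mean = 1.000, attained e.g. along the cycle 0 → 0 with weight 1 and length 1. So λ(A) = 1/1 = 1.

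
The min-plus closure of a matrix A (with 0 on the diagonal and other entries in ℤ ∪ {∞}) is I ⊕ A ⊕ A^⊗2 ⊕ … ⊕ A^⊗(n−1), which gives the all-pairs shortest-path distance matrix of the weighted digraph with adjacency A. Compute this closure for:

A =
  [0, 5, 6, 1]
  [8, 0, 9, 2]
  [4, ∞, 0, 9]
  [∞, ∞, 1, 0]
Closure =
  [0, 5, 2, 1]
  [7, 0, 3, 2]
  [4, 9, 0, 5]
  [5, 10, 1, 0]

This is the Floyd-Warshall all-pairs shortest-path computation. For each intermediate vertex k = 0, 1, …, 3, update dist[i][j] ← min(dist[i][j], dist[i][k] + dist[k][j]). The final matrix gives, for each (i, j), the minimum total weight of any directed path from i to j (possibly empty when i = j).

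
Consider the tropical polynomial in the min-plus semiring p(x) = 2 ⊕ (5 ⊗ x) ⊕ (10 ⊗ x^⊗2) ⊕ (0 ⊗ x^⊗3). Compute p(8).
p(8) = 2

A tropical monomial a ⊗ x^⊗i evaluates to a + i · x. Evaluating each term at x = 8:
  Term 0 contributes 2 + 0 · 8 = 2
  Term 1 contributes 5 + 1 · 8 = 13
  Term 2 contributes 10 + 2 · 8 = 26
  Term 3 contributes 0 + 3 · 8 = 24
p(8) = ⊕ of these = min[2, 13, 26, 24] = 2.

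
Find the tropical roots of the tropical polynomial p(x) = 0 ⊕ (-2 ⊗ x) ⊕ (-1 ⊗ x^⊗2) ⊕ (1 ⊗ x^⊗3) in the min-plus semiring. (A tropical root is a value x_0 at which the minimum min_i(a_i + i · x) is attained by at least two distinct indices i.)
Roots: {-2, -1, 2}

Each tropical root is a break point of the lower envelope of the lines y = a_i + i · x (there are 4 lines, with slopes 0, 1, ..., 3). Only the lines that attain the minimum somewhere contribute to roots; other lines are dominated. Here the surviving (envelope) indices are i = 3, i = 2, i = 1, i = 0.
Intersections between consecutive envelope lines give the roots: for adjacent envelope indices i < j the intersection is x = (a_i − a_j) / (j − i). Reading off the sorted break points: {-2, -1, 2}.
Verification: at each break x_0, at least two indices attain the minimum of min_i(a_i + i · x_0).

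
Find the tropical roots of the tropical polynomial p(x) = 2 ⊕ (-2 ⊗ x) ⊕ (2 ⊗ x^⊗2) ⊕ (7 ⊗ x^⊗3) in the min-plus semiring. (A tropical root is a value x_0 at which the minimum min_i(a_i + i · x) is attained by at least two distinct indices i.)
Roots: {-5, -4, 4}

Each tropical root is a break point of the lower envelope of the lines y = a_i + i · x (there are 4 lines, with slopes 0, 1, ..., 3). Only the lines that attain the minimum somewhere contribute to roots; other lines are dominated. Here the surviving (envelope) indices are i = 3, i = 2, i = 1, i = 0.
Intersections between consecutive envelope lines give the roots: for adjacent envelope indices i < j the intersection is x = (a_i − a_j) / (j − i). Reading off the sorted break points: {-5, -4, 4}.
Verification: at each break x_0, at least two indices attain the minimum of min_i(a_i + i · x_0).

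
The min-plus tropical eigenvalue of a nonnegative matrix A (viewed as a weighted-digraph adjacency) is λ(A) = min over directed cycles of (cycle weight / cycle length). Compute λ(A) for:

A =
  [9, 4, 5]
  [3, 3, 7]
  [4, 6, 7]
λ(A) = 3

Enumerate directed cycles and compute their means (weight / length). Sample:
  cycle 0 → 0: weight = 9, length = 1, mean = 9/1 ≈ 9.000
  cycle 1 → 1: weight = 3, length = 1, mean = 3/1 ≈ 3.000
  cycle 2 → 2: weight = 7, length = 1, mean = 7/1 ≈ 7.000
  cycle 0 → 1 → 0: weight = 7, length = 2, mean = 7/2 ≈ 3.500
  cycle 0 → 2 → 0: weight = 9, length = 2, mean = 9/2 ≈ 4.500
  cycle 1 → 0 → 1: weight = 7, length = 2, mean = 7/2 ≈ 3.500
Minimum mean = 3.000, attained e.g. along the cycle 1 → 1 with weight 3 and length 1. So λ(A) = 3/1 = 3.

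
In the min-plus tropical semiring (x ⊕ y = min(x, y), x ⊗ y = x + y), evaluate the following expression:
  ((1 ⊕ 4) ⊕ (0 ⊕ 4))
((1 ⊕ 4) ⊕ (0 ⊕ 4)) = 0

Expand innermost to outermost. Recall ⊕ takes the minimum of its arguments and ⊗ takes their sum. Working out the expression ((1 ⊕ 4) ⊕ (0 ⊕ 4)) gives 0.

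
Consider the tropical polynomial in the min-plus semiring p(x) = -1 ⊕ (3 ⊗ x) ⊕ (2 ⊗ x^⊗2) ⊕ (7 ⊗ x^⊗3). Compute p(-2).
p(-2) = -2

A tropical monomial a ⊗ x^⊗i evaluates to a + i · x. Evaluating each term at x = -2:
  Term 0 contributes -1 + 0 · -2 = -1
  Term 1 contributes 3 + 1 · -2 = 1
  Term 2 contributes 2 + 2 · -2 = -2
  Term 3 contributes 7 + 3 · -2 = 1
p(-2) = ⊕ of these = min[-1, 1, -2, 1] = -2.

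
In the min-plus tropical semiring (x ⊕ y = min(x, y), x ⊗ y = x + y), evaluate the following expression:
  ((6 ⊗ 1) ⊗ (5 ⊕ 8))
((6 ⊗ 1) ⊗ (5 ⊕ 8)) = 12

Expand innermost to outermost. Recall ⊕ takes the minimum of its arguments and ⊗ takes their sum. Working out the expression ((6 ⊗ 1) ⊗ (5 ⊕ 8)) gives 12.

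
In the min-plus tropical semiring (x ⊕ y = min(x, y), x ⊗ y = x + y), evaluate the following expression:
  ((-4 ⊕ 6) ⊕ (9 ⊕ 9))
((-4 ⊕ 6) ⊕ (9 ⊕ 9)) = -4

Expand innermost to outermost. Recall ⊕ takes the minimum of its arguments and ⊗ takes their sum. Working out the expression ((-4 ⊕ 6) ⊕ (9 ⊕ 9)) gives -4.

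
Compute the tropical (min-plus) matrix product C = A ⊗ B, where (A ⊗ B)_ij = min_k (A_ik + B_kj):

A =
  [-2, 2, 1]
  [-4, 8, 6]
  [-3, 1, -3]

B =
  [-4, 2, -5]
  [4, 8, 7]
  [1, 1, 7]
A ⊗ B =
  [-6, 0, -7]
  [-8, -2, -9]
  [-7, -2, -8]

Apply the min-plus product entry-by-entry:
  C[0][0] = min over k of (A[0][0] + B[0][0] = -2 + -4 = -6, A[0][1] + B[1][0] = 2 + 4 = 6, A[0][2] + B[2][0] = 1 + 1 = 2) = -6 (attained at k = 0)
  C[0][1] = min over k of (A[0][0] + B[0][1] = -2 + 2 = 0, A[0][1] + B[1][1] = 2 + 8 = 10, A[0][2] + B[2][1] = 1 + 1 = 2) = 0 (attained at k = 0)
  C[0][2] = min over k of (A[0][0] + B[0][2] = -2 + -5 = -7, A[0][1] + B[1][2] = 2 + 7 = 9, A[0][2] + B[2][2] = 1 + 7 = 8) = -7 (attained at k = 0)
  C[1][0] = min over k of (A[1][0] + B[0][0] = -4 + -4 = -8, A[1][1] + B[1][0] = 8 + 4 = 12, A[1][2] + B[2][0] = 6 + 1 = 7) = -8 (attained at k = 0)
  C[1][1] = min over k of (A[1][0] + B[0][1] = -4 + 2 = -2, A[1][1] + B[1][1] = 8 + 8 = 16, A[1][2] + B[2][1] = 6 + 1 = 7) = -2 (attained at k = 0)
  C[1][2] = min over k of (A[1][0] + B[0][2] = -4 + -5 = -9, A[1][1] + B[1][2] = 8 + 7 = 15, A[1][2] + B[2][2] = 6 + 7 = 13) = -9 (attained at k = 0)
  C[2][0] = min over k of (A[2][0] + B[0][0] = -3 + -4 = -7, A[2][1] + B[1][0] = 1 + 4 = 5, A[2][2] + B[2][0] = -3 + 1 = -2) = -7 (attained at k = 0)
  C[2][1] = min over k of (A[2][0] + B[0][1] = -3 + 2 = -1, A[2][1] + B[1][1] = 1 + 8 = 9, A[2][2] + B[2][1] = -3 + 1 = -2) = -2 (attained at k = 2)
  C[2][2] = min over k of (A[2][0] + B[0][2] = -3 + -5 = -8, A[2][1] + B[1][2] = 1 + 7 = 8, A[2][2] + B[2][2] = -3 + 7 = 4) = -8 (attained at k = 0)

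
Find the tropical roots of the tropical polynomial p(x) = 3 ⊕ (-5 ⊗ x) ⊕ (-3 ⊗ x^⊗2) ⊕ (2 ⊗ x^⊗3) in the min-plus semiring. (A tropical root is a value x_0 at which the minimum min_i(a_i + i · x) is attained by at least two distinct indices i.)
Roots: {-5, -2, 8}

Each tropical root is a break point of the lower envelope of the lines y = a_i + i · x (there are 4 lines, with slopes 0, 1, ..., 3). Only the lines that attain the minimum somewhere contribute to roots; other lines are dominated. Here the surviving (envelope) indices are i = 3, i = 2, i = 1, i = 0.
Intersections between consecutive envelope lines give the roots: for adjacent envelope indices i < j the intersection is x = (a_i − a_j) / (j − i). Reading off the sorted break points: {-5, -2, 8}.
Verification: at each break x_0, at least two indices attain the minimum of min_i(a_i + i · x_0).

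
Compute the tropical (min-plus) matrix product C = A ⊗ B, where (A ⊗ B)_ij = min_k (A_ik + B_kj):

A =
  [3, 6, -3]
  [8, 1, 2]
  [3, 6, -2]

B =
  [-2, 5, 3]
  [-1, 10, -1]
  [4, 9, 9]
A ⊗ B =
  [1, 6, 5]
  [0, 11, 0]
  [1, 7, 5]

Apply the min-plus product entry-by-entry:
  C[0][0] = min over k of (A[0][0] + B[0][0] = 3 + -2 = 1, A[0][1] + B[1][0] = 6 + -1 = 5, A[0][2] + B[2][0] = -3 + 4 = 1) = 1 (attained at k = 0)
  C[0][1] = min over k of (A[0][0] + B[0][1] = 3 + 5 = 8, A[0][1] + B[1][1] = 6 + 10 = 16, A[0][2] + B[2][1] = -3 + 9 = 6) = 6 (attained at k = 2)
  C[0][2] = min over k of (A[0][0] + B[0][2] = 3 + 3 = 6, A[0][1] + B[1][2] = 6 + -1 = 5, A[0][2] + B[2][2] = -3 + 9 = 6) = 5 (attained at k = 1)
  C[1][0] = min over k of (A[1][0] + B[0][0] = 8 + -2 = 6, A[1][1] + B[1][0] = 1 + -1 = 0, A[1][2] + B[2][0] = 2 + 4 = 6) = 0 (attained at k = 1)
  C[1][1] = min over k of (A[1][0] + B[0][1] = 8 + 5 = 13, A[1][1] + B[1][1] = 1 + 10 = 11, A[1][2] + B[2][1] = 2 + 9 = 11) = 11 (attained at k = 1)
  C[1][2] = min over k of (A[1][0] + B[0][2] = 8 + 3 = 11, A[1][1] + B[1][2] = 1 + -1 = 0, A[1][2] + B[2][2] = 2 + 9 = 11) = 0 (attained at k = 1)
  C[2][0] = min over k of (A[2][0] + B[0][0] = 3 + -2 = 1, A[2][1] + B[1][0] = 6 + -1 = 5, A[2][2] + B[2][0] = -2 + 4 = 2) = 1 (attained at k = 0)
  C[2][1] = min over k of (A[2][0] + B[0][1] = 3 + 5 = 8, A[2][1] + B[1][1] = 6 + 10 = 16, A[2][2] + B[2][1] = -2 + 9 = 7) = 7 (attained at k = 2)
  C[2][2] = min over k of (A[2][0] + B[0][2] = 3 + 3 = 6, A[2][1] + B[1][2] = 6 + -1 = 5, A[2][2] + B[2][2] = -2 + 9 = 7) = 5 (attained at k = 1)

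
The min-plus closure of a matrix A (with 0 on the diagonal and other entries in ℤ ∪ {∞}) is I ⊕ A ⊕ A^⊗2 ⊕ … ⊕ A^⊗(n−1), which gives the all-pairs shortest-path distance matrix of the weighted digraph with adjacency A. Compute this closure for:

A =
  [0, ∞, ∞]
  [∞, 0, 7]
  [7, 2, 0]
Closure =
  [0, ∞, ∞]
  [14, 0, 7]
  [7, 2, 0]

This is the Floyd-Warshall all-pairs shortest-path computation. For each intermediate vertex k = 0, 1, …, 2, update dist[i][j] ← min(dist[i][j], dist[i][k] + dist[k][j]). The final matrix gives, for each (i, j), the minimum total weight of any directed path from i to j (possibly empty when i = j).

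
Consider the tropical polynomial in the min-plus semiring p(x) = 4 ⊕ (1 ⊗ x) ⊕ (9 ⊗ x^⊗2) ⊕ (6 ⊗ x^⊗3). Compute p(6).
p(6) = 4

A tropical monomial a ⊗ x^⊗i evaluates to a + i · x. Evaluating each term at x = 6:
  Term 0 contributes 4 + 0 · 6 = 4
  Term 1 contributes 1 + 1 · 6 = 7
  Term 2 contributes 9 + 2 · 6 = 21
  Term 3 contributes 6 + 3 · 6 = 24
p(6) = ⊕ of these = min[4, 7, 21, 24] = 4.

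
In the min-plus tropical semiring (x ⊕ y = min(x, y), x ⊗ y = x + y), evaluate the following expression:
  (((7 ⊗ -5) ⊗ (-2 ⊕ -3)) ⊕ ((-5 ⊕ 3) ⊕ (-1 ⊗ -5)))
(((7 ⊗ -5) ⊗ (-2 ⊕ -3)) ⊕ ((-5 ⊕ 3) ⊕ (-1 ⊗ -5))) = -6

Expand innermost to outermost. Recall ⊕ takes the minimum of its arguments and ⊗ takes their sum. Working out the expression (((7 ⊗ -5) ⊗ (-2 ⊕ -3)) ⊕ ((-5 ⊕ 3) ⊕ (-1 ⊗ -5))) gives -6.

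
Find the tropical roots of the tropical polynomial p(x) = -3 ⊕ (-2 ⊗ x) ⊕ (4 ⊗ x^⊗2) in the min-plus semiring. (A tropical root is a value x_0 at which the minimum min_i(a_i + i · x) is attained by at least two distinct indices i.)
Roots: {-6, -1}

Each tropical root is a break point of the lower envelope of the lines y = a_i + i · x (there are 3 lines, with slopes 0, 1, ..., 2). Only the lines that attain the minimum somewhere contribute to roots; other lines are dominated. Here the surviving (envelope) indices are i = 2, i = 1, i = 0.
Intersections between consecutive envelope lines give the roots: for adjacent envelope indices i < j the intersection is x = (a_i − a_j) / (j − i). Reading off the sorted break points: {-6, -1}.
Verification: at each break x_0, at least two indices attain the minimum of min_i(a_i + i · x_0).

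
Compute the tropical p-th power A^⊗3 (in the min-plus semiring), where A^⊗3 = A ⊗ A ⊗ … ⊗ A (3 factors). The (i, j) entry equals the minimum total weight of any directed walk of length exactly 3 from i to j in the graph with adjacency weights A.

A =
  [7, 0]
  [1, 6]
A^⊗3 =
  [7, 1]
  [2, 7]

Each entry (A^⊗3)_ij equals the minimum over all length-3 walks i = v_0 → v_1 → … → v_3 = j of Σ_t A[v_t][v_{t+1}]. For example, for (i, j) = (0, 1) we minimise over 4 possible intermediate vertex sequences; the minimum is 1, attained along the walk 0 → 1 → 0 → 1.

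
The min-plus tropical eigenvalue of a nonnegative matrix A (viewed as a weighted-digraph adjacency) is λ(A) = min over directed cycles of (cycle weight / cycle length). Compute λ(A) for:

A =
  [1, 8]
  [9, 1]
λ(A) = 1

Enumerate directed cycles and compute their means (weight / length). Sample:
  cycle 0 → 0: weight = 1, length = 1, mean = 1/1 ≈ 1.000
  cycle 1 → 1: weight = 1, length = 1, mean = 1/1 ≈ 1.000
  cycle 0 → 1 → 0: weight = 17, length = 2, mean = 17/2 ≈ 8.500
  cycle 1 → 0 → 1: weight = 17, length = 2, mean = 17/2 ≈ 8.500
Minimum mean = 1.000, attained e.g. along the cycle 0 → 0 with weight 1 and length 1. So λ(A) = 1/1 = 1.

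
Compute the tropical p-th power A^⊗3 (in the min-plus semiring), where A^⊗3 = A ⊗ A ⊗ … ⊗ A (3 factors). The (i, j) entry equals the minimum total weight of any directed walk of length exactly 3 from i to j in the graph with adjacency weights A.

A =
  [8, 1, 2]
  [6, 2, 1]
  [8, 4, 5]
A^⊗3 =
  [9, 5, 4]
  [10, 6, 5]
  [12, 8, 7]

Each entry (A^⊗3)_ij equals the minimum over all length-3 walks i = v_0 → v_1 → … → v_3 = j of Σ_t A[v_t][v_{t+1}]. For example, for (i, j) = (0, 2) we minimise over 9 possible intermediate vertex sequences; the minimum is 4, attained along the walk 0 → 1 → 1 → 2.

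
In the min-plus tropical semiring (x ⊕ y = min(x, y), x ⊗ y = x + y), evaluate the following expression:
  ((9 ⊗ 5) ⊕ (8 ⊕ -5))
((9 ⊗ 5) ⊕ (8 ⊕ -5)) = -5

Expand innermost to outermost. Recall ⊕ takes the minimum of its arguments and ⊗ takes their sum. Working out the expression ((9 ⊗ 5) ⊕ (8 ⊕ -5)) gives -5.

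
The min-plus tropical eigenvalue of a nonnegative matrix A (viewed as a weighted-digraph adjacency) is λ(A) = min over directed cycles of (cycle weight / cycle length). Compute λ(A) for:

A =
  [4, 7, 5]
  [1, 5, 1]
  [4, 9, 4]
λ(A) = 4

Enumerate directed cycles and compute their means (weight / length). Sample:
  cycle 0 → 0: weight = 4, length = 1, mean = 4/1 ≈ 4.000
  cycle 1 → 1: weight = 5, length = 1, mean = 5/1 ≈ 5.000
  cycle 2 → 2: weight = 4, length = 1, mean = 4/1 ≈ 4.000
  cycle 0 → 1 → 0: weight = 8, length = 2, mean = 8/2 ≈ 4.000
  cycle 0 → 2 → 0: weight = 9, length = 2, mean = 9/2 ≈ 4.500
  cycle 1 → 0 → 1: weight = 8, length = 2, mean = 8/2 ≈ 4.000
Minimum mean = 4.000, attained e.g. along the cycle 0 → 0 with weight 4 and length 1. So λ(A) = 4/1 = 4.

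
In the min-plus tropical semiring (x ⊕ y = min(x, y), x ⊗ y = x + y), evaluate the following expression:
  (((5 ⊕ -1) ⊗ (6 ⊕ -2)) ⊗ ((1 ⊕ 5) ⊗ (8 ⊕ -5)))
(((5 ⊕ -1) ⊗ (6 ⊕ -2)) ⊗ ((1 ⊕ 5) ⊗ (8 ⊕ -5))) = -7

Expand innermost to outermost. Recall ⊕ takes the minimum of its arguments and ⊗ takes their sum. Working out the expression (((5 ⊕ -1) ⊗ (6 ⊕ -2)) ⊗ ((1 ⊕ 5) ⊗ (8 ⊕ -5))) gives -7.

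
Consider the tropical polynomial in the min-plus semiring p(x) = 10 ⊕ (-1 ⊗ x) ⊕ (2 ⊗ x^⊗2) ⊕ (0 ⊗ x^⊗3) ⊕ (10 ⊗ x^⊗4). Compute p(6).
p(6) = 5

A tropical monomial a ⊗ x^⊗i evaluates to a + i · x. Evaluating each term at x = 6:
  Term 0 contributes 10 + 0 · 6 = 10
  Term 1 contributes -1 + 1 · 6 = 5
  Term 2 contributes 2 + 2 · 6 = 14
  Term 3 contributes 0 + 3 · 6 = 18
  Term 4 contributes 10 + 4 · 6 = 34
p(6) = ⊕ of these = min[10, 5, 14, 18, 34] = 5.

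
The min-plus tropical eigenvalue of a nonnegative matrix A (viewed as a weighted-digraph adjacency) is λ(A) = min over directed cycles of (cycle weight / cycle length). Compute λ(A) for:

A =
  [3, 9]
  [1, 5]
λ(A) = 3

Enumerate directed cycles and compute their means (weight / length). Sample:
  cycle 0 → 0: weight = 3, length = 1, mean = 3/1 ≈ 3.000
  cycle 1 → 1: weight = 5, length = 1, mean = 5/1 ≈ 5.000
  cycle 0 → 1 → 0: weight = 10, length = 2, mean = 10/2 ≈ 5.000
  cycle 1 → 0 → 1: weight = 10, length = 2, mean = 10/2 ≈ 5.000
Minimum mean = 3.000, attained e.g. along the cycle 0 → 0 with weight 3 and length 1. So λ(A) = 3/1 = 3.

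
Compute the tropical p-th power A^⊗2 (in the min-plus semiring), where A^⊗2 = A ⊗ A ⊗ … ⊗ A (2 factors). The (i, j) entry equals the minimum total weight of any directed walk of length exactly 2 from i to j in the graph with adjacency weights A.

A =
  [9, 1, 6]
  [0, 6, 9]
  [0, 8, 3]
A^⊗2 =
  [1, 7, 9]
  [6, 1, 6]
  [3, 1, 6]

Each entry (A^⊗2)_ij equals the minimum over all length-2 walks i = v_0 → v_1 → … → v_2 = j of Σ_t A[v_t][v_{t+1}]. For example, for (i, j) = (0, 2) we minimise over 3 possible intermediate vertex sequences; the minimum is 9, attained along the walk 0 → 2 → 2.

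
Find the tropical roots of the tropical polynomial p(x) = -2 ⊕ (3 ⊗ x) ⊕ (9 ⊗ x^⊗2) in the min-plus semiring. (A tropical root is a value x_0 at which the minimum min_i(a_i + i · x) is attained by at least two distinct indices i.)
Roots: {-6, -5}

Each tropical root is a break point of the lower envelope of the lines y = a_i + i · x (there are 3 lines, with slopes 0, 1, ..., 2). Only the lines that attain the minimum somewhere contribute to roots; other lines are dominated. Here the surviving (envelope) indices are i = 2, i = 1, i = 0.
Intersections between consecutive envelope lines give the roots: for adjacent envelope indices i < j the intersection is x = (a_i − a_j) / (j − i). Reading off the sorted break points: {-6, -5}.
Verification: at each break x_0, at least two indices attain the minimum of min_i(a_i + i · x_0).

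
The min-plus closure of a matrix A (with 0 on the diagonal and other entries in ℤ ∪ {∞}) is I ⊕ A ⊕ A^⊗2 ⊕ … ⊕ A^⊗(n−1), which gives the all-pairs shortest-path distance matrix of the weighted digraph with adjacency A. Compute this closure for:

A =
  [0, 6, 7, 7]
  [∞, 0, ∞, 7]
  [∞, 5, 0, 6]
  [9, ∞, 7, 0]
Closure =
  [0, 6, 7, 7]
  [16, 0, 14, 7]
  [15, 5, 0, 6]
  [9, 12, 7, 0]

This is the Floyd-Warshall all-pairs shortest-path computation. For each intermediate vertex k = 0, 1, …, 3, update dist[i][j] ← min(dist[i][j], dist[i][k] + dist[k][j]). The final matrix gives, for each (i, j), the minimum total weight of any directed path from i to j (possibly empty when i = j).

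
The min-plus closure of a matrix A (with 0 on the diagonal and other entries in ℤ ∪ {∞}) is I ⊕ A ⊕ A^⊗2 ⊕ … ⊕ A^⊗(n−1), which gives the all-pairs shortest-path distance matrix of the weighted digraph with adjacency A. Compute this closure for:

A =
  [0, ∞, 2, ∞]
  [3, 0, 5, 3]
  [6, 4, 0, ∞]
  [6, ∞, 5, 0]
Closure =
  [0, 6, 2, 9]
  [3, 0, 5, 3]
  [6, 4, 0, 7]
  [6, 9, 5, 0]

This is the Floyd-Warshall all-pairs shortest-path computation. For each intermediate vertex k = 0, 1, …, 3, update dist[i][j] ← min(dist[i][j], dist[i][k] + dist[k][j]). The final matrix gives, for each (i, j), the minimum total weight of any directed path from i to j (possibly empty when i = j).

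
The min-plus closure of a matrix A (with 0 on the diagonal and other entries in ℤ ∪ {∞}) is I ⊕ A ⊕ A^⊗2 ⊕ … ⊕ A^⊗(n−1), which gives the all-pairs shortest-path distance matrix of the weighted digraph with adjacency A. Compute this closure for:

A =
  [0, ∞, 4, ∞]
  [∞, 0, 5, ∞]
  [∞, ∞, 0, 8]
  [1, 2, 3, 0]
Closure =
  [0, 14, 4, 12]
  [14, 0, 5, 13]
  [9, 10, 0, 8]
  [1, 2, 3, 0]

This is the Floyd-Warshall all-pairs shortest-path computation. For each intermediate vertex k = 0, 1, …, 3, update dist[i][j] ← min(dist[i][j], dist[i][k] + dist[k][j]). The final matrix gives, for each (i, j), the minimum total weight of any directed path from i to j (possibly empty when i = j).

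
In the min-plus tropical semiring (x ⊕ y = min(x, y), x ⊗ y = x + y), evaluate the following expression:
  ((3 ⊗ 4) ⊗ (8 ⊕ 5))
((3 ⊗ 4) ⊗ (8 ⊕ 5)) = 12

Expand innermost to outermost. Recall ⊕ takes the minimum of its arguments and ⊗ takes their sum. Working out the expression ((3 ⊗ 4) ⊗ (8 ⊕ 5)) gives 12.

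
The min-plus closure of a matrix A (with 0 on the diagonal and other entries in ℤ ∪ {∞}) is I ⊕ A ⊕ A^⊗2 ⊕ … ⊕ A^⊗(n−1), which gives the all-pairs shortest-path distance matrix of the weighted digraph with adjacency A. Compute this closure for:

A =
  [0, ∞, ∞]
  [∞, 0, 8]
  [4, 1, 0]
Closure =
  [0, ∞, ∞]
  [12, 0, 8]
  [4, 1, 0]

This is the Floyd-Warshall all-pairs shortest-path computation. For each intermediate vertex k = 0, 1, …, 2, update dist[i][j] ← min(dist[i][j], dist[i][k] + dist[k][j]). The final matrix gives, for each (i, j), the minimum total weight of any directed path from i to j (possibly empty when i = j).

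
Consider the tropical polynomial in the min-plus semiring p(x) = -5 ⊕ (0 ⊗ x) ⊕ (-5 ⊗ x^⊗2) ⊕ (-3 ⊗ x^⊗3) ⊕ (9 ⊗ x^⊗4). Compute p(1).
p(1) = -5

A tropical monomial a ⊗ x^⊗i evaluates to a + i · x. Evaluating each term at x = 1:
  Term 0 contributes -5 + 0 · 1 = -5
  Term 1 contributes 0 + 1 · 1 = 1
  Term 2 contributes -5 + 2 · 1 = -3
  Term 3 contributes -3 + 3 · 1 = 0
  Term 4 contributes 9 + 4 · 1 = 13
p(1) = ⊕ of these = min[-5, 1, -3, 0, 13] = -5.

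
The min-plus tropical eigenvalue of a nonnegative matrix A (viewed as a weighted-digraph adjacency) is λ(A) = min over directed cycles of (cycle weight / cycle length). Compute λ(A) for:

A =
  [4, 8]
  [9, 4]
λ(A) = 4

Enumerate directed cycles and compute their means (weight / length). Sample:
  cycle 0 → 0: weight = 4, length = 1, mean = 4/1 ≈ 4.000
  cycle 1 → 1: weight = 4, length = 1, mean = 4/1 ≈ 4.000
  cycle 0 → 1 → 0: weight = 17, length = 2, mean = 17/2 ≈ 8.500
  cycle 1 → 0 → 1: weight = 17, length = 2, mean = 17/2 ≈ 8.500
Minimum mean = 4.000, attained e.g. along the cycle 0 → 0 with weight 4 and length 1. So λ(A) = 4/1 = 4.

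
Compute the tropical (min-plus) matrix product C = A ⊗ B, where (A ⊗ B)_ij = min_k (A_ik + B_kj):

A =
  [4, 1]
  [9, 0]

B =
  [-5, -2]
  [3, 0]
A ⊗ B =
  [-1, 1]
  [3, 0]

Apply the min-plus product entry-by-entry:
  C[0][0] = min over k of (A[0][0] + B[0][0] = 4 + -5 = -1, A[0][1] + B[1][0] = 1 + 3 = 4) = -1 (attained at k = 0)
  C[0][1] = min over k of (A[0][0] + B[0][1] = 4 + -2 = 2, A[0][1] + B[1][1] = 1 + 0 = 1) = 1 (attained at k = 1)
  C[1][0] = min over k of (A[1][0] + B[0][0] = 9 + -5 = 4, A[1][1] + B[1][0] = 0 + 3 = 3) = 3 (attained at k = 1)
  C[1][1] = min over k of (A[1][0] + B[0][1] = 9 + -2 = 7, A[1][1] + B[1][1] = 0 + 0 = 0) = 0 (attained at k = 1)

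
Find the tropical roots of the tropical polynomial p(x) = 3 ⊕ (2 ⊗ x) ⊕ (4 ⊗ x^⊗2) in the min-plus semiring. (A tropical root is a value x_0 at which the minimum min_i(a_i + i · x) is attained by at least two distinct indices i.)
Roots: {-2, 1}

Each tropical root is a break point of the lower envelope of the lines y = a_i + i · x (there are 3 lines, with slopes 0, 1, ..., 2). Only the lines that attain the minimum somewhere contribute to roots; other lines are dominated. Here the surviving (envelope) indices are i = 2, i = 1, i = 0.
Intersections between consecutive envelope lines give the roots: for adjacent envelope indices i < j the intersection is x = (a_i − a_j) / (j − i). Reading off the sorted break points: {-2, 1}.
Verification: at each break x_0, at least two indices attain the minimum of min_i(a_i + i · x_0).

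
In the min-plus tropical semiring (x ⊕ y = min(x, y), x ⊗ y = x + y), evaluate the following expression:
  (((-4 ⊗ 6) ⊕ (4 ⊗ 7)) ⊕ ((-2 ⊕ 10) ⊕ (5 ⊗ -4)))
(((-4 ⊗ 6) ⊕ (4 ⊗ 7)) ⊕ ((-2 ⊕ 10) ⊕ (5 ⊗ -4))) = -2

Expand innermost to outermost. Recall ⊕ takes the minimum of its arguments and ⊗ takes their sum. Working out the expression (((-4 ⊗ 6) ⊕ (4 ⊗ 7)) ⊕ ((-2 ⊕ 10) ⊕ (5 ⊗ -4))) gives -2.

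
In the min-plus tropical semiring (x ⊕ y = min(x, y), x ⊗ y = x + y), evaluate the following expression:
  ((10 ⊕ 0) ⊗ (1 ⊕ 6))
((10 ⊕ 0) ⊗ (1 ⊕ 6)) = 1

Expand innermost to outermost. Recall ⊕ takes the minimum of its arguments and ⊗ takes their sum. Working out the expression ((10 ⊕ 0) ⊗ (1 ⊕ 6)) gives 1.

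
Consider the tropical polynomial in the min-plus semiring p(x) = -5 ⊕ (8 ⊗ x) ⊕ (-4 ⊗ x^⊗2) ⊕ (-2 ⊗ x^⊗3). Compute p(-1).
p(-1) = -6

A tropical monomial a ⊗ x^⊗i evaluates to a + i · x. Evaluating each term at x = -1:
  Term 0 contributes -5 + 0 · -1 = -5
  Term 1 contributes 8 + 1 · -1 = 7
  Term 2 contributes -4 + 2 · -1 = -6
  Term 3 contributes -2 + 3 · -1 = -5
p(-1) = ⊕ of these = min[-5, 7, -6, -5] = -6.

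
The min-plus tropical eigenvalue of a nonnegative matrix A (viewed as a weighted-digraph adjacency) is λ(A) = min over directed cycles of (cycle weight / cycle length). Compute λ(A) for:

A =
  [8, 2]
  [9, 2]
λ(A) = 2

Enumerate directed cycles and compute their means (weight / length). Sample:
  cycle 0 → 0: weight = 8, length = 1, mean = 8/1 ≈ 8.000
  cycle 1 → 1: weight = 2, length = 1, mean = 2/1 ≈ 2.000
  cycle 0 → 1 → 0: weight = 11, length = 2, mean = 11/2 ≈ 5.500
  cycle 1 → 0 → 1: weight = 11, length = 2, mean = 11/2 ≈ 5.500
Minimum mean = 2.000, attained e.g. along the cycle 1 → 1 with weight 2 and length 1. So λ(A) = 2/1 = 2.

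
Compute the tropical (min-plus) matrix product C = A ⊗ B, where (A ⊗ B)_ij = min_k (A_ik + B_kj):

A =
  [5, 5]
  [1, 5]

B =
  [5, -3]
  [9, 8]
A ⊗ B =
  [10, 2]
  [6, -2]

Apply the min-plus product entry-by-entry:
  C[0][0] = min over k of (A[0][0] + B[0][0] = 5 + 5 = 10, A[0][1] + B[1][0] = 5 + 9 = 14) = 10 (attained at k = 0)
  C[0][1] = min over k of (A[0][0] + B[0][1] = 5 + -3 = 2, A[0][1] + B[1][1] = 5 + 8 = 13) = 2 (attained at k = 0)
  C[1][0] = min over k of (A[1][0] + B[0][0] = 1 + 5 = 6, A[1][1] + B[1][0] = 5 + 9 = 14) = 6 (attained at k = 0)
  C[1][1] = min over k of (A[1][0] + B[0][1] = 1 + -3 = -2, A[1][1] + B[1][1] = 5 + 8 = 13) = -2 (attained at k = 0)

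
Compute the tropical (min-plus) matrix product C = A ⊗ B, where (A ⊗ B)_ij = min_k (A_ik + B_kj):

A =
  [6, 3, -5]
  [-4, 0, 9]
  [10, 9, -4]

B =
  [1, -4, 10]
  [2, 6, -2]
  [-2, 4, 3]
A ⊗ B =
  [-7, -1, -2]
  [-3, -8, -2]
  [-6, 0, -1]

Apply the min-plus product entry-by-entry:
  C[0][0] = min over k of (A[0][0] + B[0][0] = 6 + 1 = 7, A[0][1] + B[1][0] = 3 + 2 = 5, A[0][2] + B[2][0] = -5 + -2 = -7) = -7 (attained at k = 2)
  C[0][1] = min over k of (A[0][0] + B[0][1] = 6 + -4 = 2, A[0][1] + B[1][1] = 3 + 6 = 9, A[0][2] + B[2][1] = -5 + 4 = -1) = -1 (attained at k = 2)
  C[0][2] = min over k of (A[0][0] + B[0][2] = 6 + 10 = 16, A[0][1] + B[1][2] = 3 + -2 = 1, A[0][2] + B[2][2] = -5 + 3 = -2) = -2 (attained at k = 2)
  C[1][0] = min over k of (A[1][0] + B[0][0] = -4 + 1 = -3, A[1][1] + B[1][0] = 0 + 2 = 2, A[1][2] + B[2][0] = 9 + -2 = 7) = -3 (attained at k = 0)
  C[1][1] = min over k of (A[1][0] + B[0][1] = -4 + -4 = -8, A[1][1] + B[1][1] = 0 + 6 = 6, A[1][2] + B[2][1] = 9 + 4 = 13) = -8 (attained at k = 0)
  C[1][2] = min over k of (A[1][0] + B[0][2] = -4 + 10 = 6, A[1][1] + B[1][2] = 0 + -2 = -2, A[1][2] + B[2][2] = 9 + 3 = 12) = -2 (attained at k = 1)
  C[2][0] = min over k of (A[2][0] + B[0][0] = 10 + 1 = 11, A[2][1] + B[1][0] = 9 + 2 = 11, A[2][2] + B[2][0] = -4 + -2 = -6) = -6 (attained at k = 2)
  C[2][1] = min over k of (A[2][0] + B[0][1] = 10 + -4 = 6, A[2][1] + B[1][1] = 9 + 6 = 15, A[2][2] + B[2][1] = -4 + 4 = 0) = 0 (attained at k = 2)
  C[2][2] = min over k of (A[2][0] + B[0][2] = 10 + 10 = 20, A[2][1] + B[1][2] = 9 + -2 = 7, A[2][2] + B[2][2] = -4 + 3 = -1) = -1 (attained at k = 2)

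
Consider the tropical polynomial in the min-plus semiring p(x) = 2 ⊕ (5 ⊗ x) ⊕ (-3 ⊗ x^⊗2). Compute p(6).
p(6) = 2

A tropical monomial a ⊗ x^⊗i evaluates to a + i · x. Evaluating each term at x = 6:
  Term 0 contributes 2 + 0 · 6 = 2
  Term 1 contributes 5 + 1 · 6 = 11
  Term 2 contributes -3 + 2 · 6 = 9
p(6) = ⊕ of these = min[2, 11, 9] = 2.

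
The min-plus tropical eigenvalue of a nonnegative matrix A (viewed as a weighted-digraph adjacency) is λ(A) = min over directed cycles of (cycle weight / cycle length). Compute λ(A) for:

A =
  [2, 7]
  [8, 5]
λ(A) = 2

Enumerate directed cycles and compute their means (weight / length). Sample:
  cycle 0 → 0: weight = 2, length = 1, mean = 2/1 ≈ 2.000
  cycle 1 → 1: weight = 5, length = 1, mean = 5/1 ≈ 5.000
  cycle 0 → 1 → 0: weight = 15, length = 2, mean = 15/2 ≈ 7.500
  cycle 1 → 0 → 1: weight = 15, length = 2, mean = 15/2 ≈ 7.500
Minimum mean = 2.000, attained e.g. along the cycle 0 → 0 with weight 2 and length 1. So λ(A) = 2/1 = 2.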